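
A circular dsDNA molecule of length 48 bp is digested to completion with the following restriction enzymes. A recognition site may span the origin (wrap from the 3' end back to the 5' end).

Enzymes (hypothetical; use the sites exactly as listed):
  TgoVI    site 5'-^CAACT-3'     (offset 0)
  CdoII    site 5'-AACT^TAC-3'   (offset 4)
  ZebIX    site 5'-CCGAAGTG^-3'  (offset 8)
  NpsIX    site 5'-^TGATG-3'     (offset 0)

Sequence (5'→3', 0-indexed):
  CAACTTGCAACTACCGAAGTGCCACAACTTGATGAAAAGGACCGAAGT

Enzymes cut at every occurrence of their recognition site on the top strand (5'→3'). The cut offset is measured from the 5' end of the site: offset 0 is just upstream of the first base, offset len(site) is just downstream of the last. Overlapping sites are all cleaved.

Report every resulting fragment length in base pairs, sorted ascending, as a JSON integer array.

[3,5,7,14,19]

Per-enzyme occurrences:
  TgoVI CAACT/0: at [0, 7, 24] ⇒ [0, 7, 24]
  CdoII (AACTTAC, off=4): no sites
  ZebIX CCGAAGTG/8: at [13] ⇒ [21]
  NpsIX TGATG/0: at [29] ⇒ [29]

Pooled cuts: [0, 7, 21, 24, 29]

Fragment lengths:
  0→7: 7 bp
  7→21: 14 bp
  21→24: 3 bp
  24→29: 5 bp
  29→0 (wrap): 48-29+0 = 19 bp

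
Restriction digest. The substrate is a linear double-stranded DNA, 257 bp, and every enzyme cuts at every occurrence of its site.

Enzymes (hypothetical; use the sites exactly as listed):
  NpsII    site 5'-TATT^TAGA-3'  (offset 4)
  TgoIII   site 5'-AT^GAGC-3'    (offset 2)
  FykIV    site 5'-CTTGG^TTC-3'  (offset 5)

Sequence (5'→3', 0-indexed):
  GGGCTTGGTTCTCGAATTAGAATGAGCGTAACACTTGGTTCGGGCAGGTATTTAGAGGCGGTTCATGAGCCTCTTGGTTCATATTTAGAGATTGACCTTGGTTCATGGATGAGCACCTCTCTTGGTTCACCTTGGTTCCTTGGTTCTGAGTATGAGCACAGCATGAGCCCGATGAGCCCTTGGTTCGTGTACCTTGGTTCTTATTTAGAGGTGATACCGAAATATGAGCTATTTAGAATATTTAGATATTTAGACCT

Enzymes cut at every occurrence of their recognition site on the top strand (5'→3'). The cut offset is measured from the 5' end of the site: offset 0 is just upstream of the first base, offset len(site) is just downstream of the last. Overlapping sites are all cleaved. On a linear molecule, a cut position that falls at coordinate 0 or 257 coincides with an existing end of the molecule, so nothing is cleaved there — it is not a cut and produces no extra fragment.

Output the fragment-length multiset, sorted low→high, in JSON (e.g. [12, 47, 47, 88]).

[7,8,8,8,8,8,8,9,9,9,10,10,10,11,11,14,14,14,15,15,15,16,20]

Site scan:
  NpsII TATTTAGA/4: at [48, 81, 201, 229, 238, 246] ⇒ [52, 85, 205, 233, 242, 250]
  TgoIII ATGAGC/2: at [21, 64, 108, 151, 162, 171, 223] ⇒ [23, 66, 110, 153, 164, 173, 225]
  FykIV CTTGGTTC/5: at [3, 33, 72, 96, 120, 130, 138, 178, 192] ⇒ [8, 38, 77, 101, 125, 135, 143, 183, 197]

Pooled cuts: [8, 23, 38, 52, 66, 77, 85, 101, 110, 125, 135, 143, 153, 164, 173, 183, 197, 205, 225, 233, 242, 250]

Fragments:
  [0,8): 8 bp
  [8,23): 15 bp
  [23,38): 15 bp
  [38,52): 14 bp
  [52,66): 14 bp
  [66,77): 11 bp
  [77,85): 8 bp
  [85,101): 16 bp
  [101,110): 9 bp
  [110,125): 15 bp
  [125,135): 10 bp
  [135,143): 8 bp
  [143,153): 10 bp
  [153,164): 11 bp
  [164,173): 9 bp
  [173,183): 10 bp
  [183,197): 14 bp
  [197,205): 8 bp
  [205,225): 20 bp
  [225,233): 8 bp
  [233,242): 9 bp
  [242,250): 8 bp
  [250,257): 7 bp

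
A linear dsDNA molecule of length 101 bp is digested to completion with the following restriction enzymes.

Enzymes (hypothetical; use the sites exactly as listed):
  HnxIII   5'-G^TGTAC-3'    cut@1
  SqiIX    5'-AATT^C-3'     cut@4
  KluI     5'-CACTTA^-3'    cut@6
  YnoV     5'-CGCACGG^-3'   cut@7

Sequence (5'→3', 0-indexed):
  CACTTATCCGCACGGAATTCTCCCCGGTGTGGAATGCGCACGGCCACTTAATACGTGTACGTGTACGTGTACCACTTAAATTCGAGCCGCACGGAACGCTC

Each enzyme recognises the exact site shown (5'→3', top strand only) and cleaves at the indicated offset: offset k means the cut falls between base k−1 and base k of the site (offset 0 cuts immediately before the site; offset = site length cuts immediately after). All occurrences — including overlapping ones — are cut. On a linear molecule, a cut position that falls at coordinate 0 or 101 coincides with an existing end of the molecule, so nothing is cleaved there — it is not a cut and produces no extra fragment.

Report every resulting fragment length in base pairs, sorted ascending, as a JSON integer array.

[4,4,5,6,6,6,7,7,9,11,12,24]

Per-enzyme occurrences:
  HnxIII (GTGTAC, off=1): starts [54, 60, 66] → cuts [55, 61, 67]
  SqiIX (AATTC, off=4): starts [15, 78] → cuts [19, 82]
  KluI (CACTTA, off=6): starts [0, 44, 72] → cuts [6, 50, 78]
  YnoV (CGCACGG, off=7): starts [8, 36, 87] → cuts [15, 43, 94]

Pooled cuts: [6, 15, 19, 43, 50, 55, 61, 67, 78, 82, 94]

Fragment lengths:
  [0,6): 6 bp
  [6,15): 9 bp
  [15,19): 4 bp
  [19,43): 24 bp
  [43,50): 7 bp
  [50,55): 5 bp
  [55,61): 6 bp
  [61,67): 6 bp
  [67,78): 11 bp
  [78,82): 4 bp
  [82,94): 12 bp
  [94,101): 7 bp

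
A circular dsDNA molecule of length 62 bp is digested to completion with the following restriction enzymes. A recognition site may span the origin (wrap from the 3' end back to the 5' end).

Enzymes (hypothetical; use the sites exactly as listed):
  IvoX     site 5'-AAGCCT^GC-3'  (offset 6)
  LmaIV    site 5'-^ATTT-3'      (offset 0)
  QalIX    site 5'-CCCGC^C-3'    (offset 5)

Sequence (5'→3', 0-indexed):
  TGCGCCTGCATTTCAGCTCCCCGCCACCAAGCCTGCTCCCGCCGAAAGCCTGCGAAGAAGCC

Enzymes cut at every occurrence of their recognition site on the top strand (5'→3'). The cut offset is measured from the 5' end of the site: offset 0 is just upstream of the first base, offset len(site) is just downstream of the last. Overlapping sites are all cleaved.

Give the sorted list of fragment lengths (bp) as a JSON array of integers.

Scan for sites:
  IvoX (AAGCCTGC, off=6): starts [28, 45, 57] → cuts [1, 34, 51]
  LmaIV (ATTT, off=0): starts [9] → cuts [9]
  QalIX (CCCGCC, off=5): starts [19, 37] → cuts [24, 42]

All cut coordinates (distinct, sorted): [1, 9, 24, 34, 42, 51]

Fragments:
  1→9: 8 bp
  9→24: 15 bp
  24→34: 10 bp
  34→42: 8 bp
  42→51: 9 bp
  51→1 (wrap): 62-51+1 = 12 bp

[8,8,9,10,12,15]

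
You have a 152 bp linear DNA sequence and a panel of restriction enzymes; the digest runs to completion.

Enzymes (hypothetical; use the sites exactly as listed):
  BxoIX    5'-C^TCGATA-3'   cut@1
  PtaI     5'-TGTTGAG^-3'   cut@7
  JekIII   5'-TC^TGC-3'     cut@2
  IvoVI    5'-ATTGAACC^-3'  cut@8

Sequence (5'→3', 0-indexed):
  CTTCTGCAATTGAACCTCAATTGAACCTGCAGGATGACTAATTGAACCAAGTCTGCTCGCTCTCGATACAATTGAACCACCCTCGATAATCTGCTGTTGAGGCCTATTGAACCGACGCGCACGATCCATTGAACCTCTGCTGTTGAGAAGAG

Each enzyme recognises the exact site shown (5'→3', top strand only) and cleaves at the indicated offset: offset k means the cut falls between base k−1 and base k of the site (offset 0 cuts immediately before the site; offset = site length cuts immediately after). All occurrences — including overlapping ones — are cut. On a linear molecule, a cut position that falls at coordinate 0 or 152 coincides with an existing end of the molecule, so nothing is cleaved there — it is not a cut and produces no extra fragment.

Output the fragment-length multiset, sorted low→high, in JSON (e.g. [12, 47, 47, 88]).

Per-enzyme occurrences:
  BxoIX (CTCGATA, off=1): starts [61, 81] → cuts [62, 82]
  PtaI (TGTTGAG, off=7): starts [94, 140] → cuts [101, 147]
  JekIII (TCTGC, off=2): starts [2, 51, 89, 135] → cuts [4, 53, 91, 137]
  IvoVI (ATTGAACC, off=8): starts [8, 19, 40, 70, 105, 127] → cuts [16, 27, 48, 78, 113, 135]

Pooled cuts: [4, 16, 27, 48, 53, 62, 78, 82, 91, 101, 113, 135, 137, 147]

Fragments:
  [0,4): 4 bp
  [4,16): 12 bp
  [16,27): 11 bp
  [27,48): 21 bp
  [48,53): 5 bp
  [53,62): 9 bp
  [62,78): 16 bp
  [78,82): 4 bp
  [82,91): 9 bp
  [91,101): 10 bp
  [101,113): 12 bp
  [113,135): 22 bp
  [135,137): 2 bp
  [137,147): 10 bp
  [147,152): 5 bp

[2,4,4,5,5,9,9,10,10,11,12,12,16,21,22]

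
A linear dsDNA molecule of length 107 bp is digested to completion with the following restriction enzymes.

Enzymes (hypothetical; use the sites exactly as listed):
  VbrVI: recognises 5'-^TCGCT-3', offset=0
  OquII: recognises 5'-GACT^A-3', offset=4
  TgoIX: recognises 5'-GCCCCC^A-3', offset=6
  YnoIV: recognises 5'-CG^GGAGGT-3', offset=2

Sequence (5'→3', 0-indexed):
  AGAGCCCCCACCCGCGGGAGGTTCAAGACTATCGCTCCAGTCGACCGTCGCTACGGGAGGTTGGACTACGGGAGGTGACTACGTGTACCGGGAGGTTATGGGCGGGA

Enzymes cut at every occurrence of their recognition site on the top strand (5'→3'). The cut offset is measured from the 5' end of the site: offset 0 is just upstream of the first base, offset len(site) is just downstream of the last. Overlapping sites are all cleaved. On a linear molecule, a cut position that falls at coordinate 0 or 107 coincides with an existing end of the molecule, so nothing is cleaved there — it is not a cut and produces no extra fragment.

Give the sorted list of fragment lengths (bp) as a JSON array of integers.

Per-enzyme occurrences:
  VbrVI (TCGCT, off=0): starts [31, 47] → cuts [31, 47]
  OquII (GACTA, off=4): starts [26, 63, 76] → cuts [30, 67, 80]
  TgoIX (GCCCCCA, off=6): starts [3] → cuts [9]
  YnoIV (CGGGAGGT, off=2): starts [14, 53, 68, 88] → cuts [16, 55, 70, 90]

Pooled cuts: [9, 16, 30, 31, 47, 55, 67, 70, 80, 90]

Fragments:
  [0,9): 9 bp
  [9,16): 7 bp
  [16,30): 14 bp
  [30,31): 1 bp
  [31,47): 16 bp
  [47,55): 8 bp
  [55,67): 12 bp
  [67,70): 3 bp
  [70,80): 10 bp
  [80,90): 10 bp
  [90,107): 17 bp

[1,3,7,8,9,10,10,12,14,16,17]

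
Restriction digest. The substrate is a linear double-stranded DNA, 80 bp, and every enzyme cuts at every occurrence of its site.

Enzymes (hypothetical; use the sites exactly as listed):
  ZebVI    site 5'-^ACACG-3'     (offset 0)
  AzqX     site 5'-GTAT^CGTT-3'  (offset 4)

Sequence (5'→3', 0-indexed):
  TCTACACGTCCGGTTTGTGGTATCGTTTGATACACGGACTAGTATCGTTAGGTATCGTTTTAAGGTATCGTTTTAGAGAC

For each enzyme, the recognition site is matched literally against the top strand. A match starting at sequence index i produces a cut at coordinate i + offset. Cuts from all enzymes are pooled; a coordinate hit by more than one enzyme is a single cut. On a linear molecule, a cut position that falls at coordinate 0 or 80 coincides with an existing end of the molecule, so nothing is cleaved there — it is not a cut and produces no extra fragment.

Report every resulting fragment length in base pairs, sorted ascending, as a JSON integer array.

[3,8,10,12,13,14,20]

Scan for sites:
  ZebVI ACACG/0: at [3, 31] ⇒ [3, 31]
  AzqX GTATCGTT/4: at [19, 41, 51, 64] ⇒ [23, 45, 55, 68]

All cut coordinates (distinct, sorted): [3, 23, 31, 45, 55, 68]

Fragment lengths:
  [0,3): 3 bp
  [3,23): 20 bp
  [23,31): 8 bp
  [31,45): 14 bp
  [45,55): 10 bp
  [55,68): 13 bp
  [68,80): 12 bp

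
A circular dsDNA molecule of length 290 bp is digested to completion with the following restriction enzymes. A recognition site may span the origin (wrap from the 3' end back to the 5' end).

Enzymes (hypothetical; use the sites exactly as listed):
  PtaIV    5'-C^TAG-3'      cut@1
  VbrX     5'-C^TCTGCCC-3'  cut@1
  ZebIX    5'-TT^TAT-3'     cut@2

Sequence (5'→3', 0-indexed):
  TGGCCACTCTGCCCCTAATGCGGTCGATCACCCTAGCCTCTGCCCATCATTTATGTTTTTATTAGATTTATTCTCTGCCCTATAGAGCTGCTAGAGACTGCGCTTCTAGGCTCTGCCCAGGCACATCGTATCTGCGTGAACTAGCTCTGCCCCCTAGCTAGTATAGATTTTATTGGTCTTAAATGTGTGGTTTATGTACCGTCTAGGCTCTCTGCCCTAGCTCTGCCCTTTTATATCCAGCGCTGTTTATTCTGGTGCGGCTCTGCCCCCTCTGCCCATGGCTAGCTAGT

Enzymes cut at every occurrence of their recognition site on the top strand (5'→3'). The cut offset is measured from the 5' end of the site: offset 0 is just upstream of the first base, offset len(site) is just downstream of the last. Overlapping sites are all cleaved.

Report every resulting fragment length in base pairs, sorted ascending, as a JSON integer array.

Per-enzyme occurrences:
  PtaIV CTAG/1: at [32, 90, 105, 140, 153, 157, 202, 216, 281, 285] ⇒ [33, 91, 106, 141, 154, 158, 203, 217, 282, 286]
  VbrX CTCTGCCC/1: at [6, 37, 72, 110, 144, 209, 220, 260, 269] ⇒ [7, 38, 73, 111, 145, 210, 221, 261, 270]
  ZebIX TTTAT/2: at [49, 57, 66, 168, 190, 229, 245] ⇒ [51, 59, 68, 170, 192, 231, 247]

Pooled cuts: [7, 33, 38, 51, 59, 68, 73, 91, 106, 111, 141, 145, 154, 158, 170, 192, 203, 210, 217, 221, 231, 247, 261, 270, 282, 286]

Fragments:
  7→33: 26 bp
  33→38: 5 bp
  38→51: 13 bp
  51→59: 8 bp
  59→68: 9 bp
  68→73: 5 bp
  73→91: 18 bp
  91→106: 15 bp
  106→111: 5 bp
  111→141: 30 bp
  141→145: 4 bp
  145→154: 9 bp
  154→158: 4 bp
  158→170: 12 bp
  170→192: 22 bp
  192→203: 11 bp
  203→210: 7 bp
  210→217: 7 bp
  217→221: 4 bp
  221→231: 10 bp
  231→247: 16 bp
  247→261: 14 bp
  261→270: 9 bp
  270→282: 12 bp
  282→286: 4 bp
  286→7 (wrap): 290-286+7 = 11 bp

[4,4,4,4,5,5,5,7,7,8,9,9,9,10,11,11,12,12,13,14,15,16,18,22,26,30]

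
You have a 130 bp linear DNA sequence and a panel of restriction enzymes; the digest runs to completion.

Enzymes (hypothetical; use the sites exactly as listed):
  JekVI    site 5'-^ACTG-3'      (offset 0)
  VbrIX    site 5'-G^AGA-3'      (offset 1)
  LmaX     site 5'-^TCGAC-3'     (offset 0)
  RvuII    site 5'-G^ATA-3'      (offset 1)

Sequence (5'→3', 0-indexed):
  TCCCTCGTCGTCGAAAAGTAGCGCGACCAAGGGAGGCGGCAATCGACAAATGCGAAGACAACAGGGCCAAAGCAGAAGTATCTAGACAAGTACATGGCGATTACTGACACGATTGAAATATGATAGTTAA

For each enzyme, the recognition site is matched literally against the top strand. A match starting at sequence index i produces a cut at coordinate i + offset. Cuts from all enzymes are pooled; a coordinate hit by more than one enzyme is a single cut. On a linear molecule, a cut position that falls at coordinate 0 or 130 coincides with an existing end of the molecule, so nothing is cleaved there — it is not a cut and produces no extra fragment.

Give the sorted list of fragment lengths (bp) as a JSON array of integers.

[8,20,42,60]

Per-enzyme occurrences:
  JekVI (ACTG, off=0): starts [102] → cuts [102]
  VbrIX (GAGA, off=1): no sites
  LmaX (TCGAC, off=0): starts [42] → cuts [42]
  RvuII (GATA, off=1): starts [121] → cuts [122]

All cut coordinates (distinct, sorted): [42, 102, 122]

Fragments:
  [0,42): 42 bp
  [42,102): 60 bp
  [102,122): 20 bp
  [122,130): 8 bp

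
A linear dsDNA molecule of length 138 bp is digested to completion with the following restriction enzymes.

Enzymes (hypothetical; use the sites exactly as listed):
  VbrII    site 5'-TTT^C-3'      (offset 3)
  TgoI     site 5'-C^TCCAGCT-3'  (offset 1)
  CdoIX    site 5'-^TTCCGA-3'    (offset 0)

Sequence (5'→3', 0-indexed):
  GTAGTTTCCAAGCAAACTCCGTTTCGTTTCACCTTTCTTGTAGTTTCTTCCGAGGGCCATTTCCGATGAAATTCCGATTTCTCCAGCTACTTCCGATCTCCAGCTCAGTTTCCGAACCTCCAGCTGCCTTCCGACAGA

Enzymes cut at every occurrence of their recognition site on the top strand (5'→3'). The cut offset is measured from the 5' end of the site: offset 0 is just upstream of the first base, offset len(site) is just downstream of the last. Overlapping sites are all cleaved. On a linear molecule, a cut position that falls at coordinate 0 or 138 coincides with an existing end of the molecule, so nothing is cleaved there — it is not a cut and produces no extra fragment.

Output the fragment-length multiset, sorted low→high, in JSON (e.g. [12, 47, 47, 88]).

[1,1,2,2,5,7,7,7,8,9,9,9,10,10,10,11,13,17]

Scan for sites:
  VbrII TTTC/3: at [4, 21, 26, 33, 43, 59, 77, 108] ⇒ [7, 24, 29, 36, 46, 62, 80, 111]
  TgoI CTCCAGCT/1: at [80, 97, 117] ⇒ [81, 98, 118]
  CdoIX TTCCGA/0: at [47, 60, 71, 90, 109, 128] ⇒ [47, 60, 71, 90, 109, 128]

All cut coordinates (distinct, sorted): [7, 24, 29, 36, 46, 47, 60, 62, 71, 80, 81, 90, 98, 109, 111, 118, 128]

Fragment lengths:
  [0,7): 7 bp
  [7,24): 17 bp
  [24,29): 5 bp
  [29,36): 7 bp
  [36,46): 10 bp
  [46,47): 1 bp
  [47,60): 13 bp
  [60,62): 2 bp
  [62,71): 9 bp
  [71,80): 9 bp
  [80,81): 1 bp
  [81,90): 9 bp
  [90,98): 8 bp
  [98,109): 11 bp
  [109,111): 2 bp
  [111,118): 7 bp
  [118,128): 10 bp
  [128,138): 10 bp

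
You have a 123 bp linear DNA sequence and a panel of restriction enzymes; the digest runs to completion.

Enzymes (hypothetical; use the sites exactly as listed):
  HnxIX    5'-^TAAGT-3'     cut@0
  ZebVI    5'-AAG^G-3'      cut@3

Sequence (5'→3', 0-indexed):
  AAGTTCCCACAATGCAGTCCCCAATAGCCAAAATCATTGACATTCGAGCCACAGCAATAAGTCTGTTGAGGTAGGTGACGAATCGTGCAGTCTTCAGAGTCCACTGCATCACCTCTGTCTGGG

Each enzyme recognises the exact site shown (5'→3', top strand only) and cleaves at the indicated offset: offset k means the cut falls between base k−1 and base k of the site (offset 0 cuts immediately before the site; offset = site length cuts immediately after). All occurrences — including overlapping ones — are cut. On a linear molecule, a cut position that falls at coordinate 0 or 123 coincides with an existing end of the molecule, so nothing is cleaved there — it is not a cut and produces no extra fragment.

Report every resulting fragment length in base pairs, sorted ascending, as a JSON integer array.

Site scan:
  HnxIX (TAAGT, off=0): starts [57] → cuts [57]
  ZebVI (AAGG, off=3): no sites

All cut coordinates (distinct, sorted): [57]

Fragments:
  [0,57): 57 bp
  [57,123): 66 bp

[57,66]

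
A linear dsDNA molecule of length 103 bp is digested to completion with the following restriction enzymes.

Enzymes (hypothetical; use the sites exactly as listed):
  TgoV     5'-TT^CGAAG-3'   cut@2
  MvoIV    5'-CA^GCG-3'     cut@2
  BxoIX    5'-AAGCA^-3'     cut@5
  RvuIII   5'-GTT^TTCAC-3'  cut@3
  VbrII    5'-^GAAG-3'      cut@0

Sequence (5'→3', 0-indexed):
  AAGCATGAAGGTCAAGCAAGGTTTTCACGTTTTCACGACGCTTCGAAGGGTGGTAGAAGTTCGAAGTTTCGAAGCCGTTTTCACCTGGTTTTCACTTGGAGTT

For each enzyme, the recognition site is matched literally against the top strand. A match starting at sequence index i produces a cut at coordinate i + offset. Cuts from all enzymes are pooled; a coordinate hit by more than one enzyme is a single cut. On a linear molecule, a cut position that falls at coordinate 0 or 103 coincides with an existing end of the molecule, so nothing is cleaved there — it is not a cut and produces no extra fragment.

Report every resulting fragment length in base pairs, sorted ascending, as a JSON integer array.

[1,1,1,1,5,5,6,7,8,9,11,11,12,12,13]

Per-enzyme occurrences:
  TgoV TTCGAAG/2: at [41, 59, 67] ⇒ [43, 61, 69]
  MvoIV (CAGCG, off=2): no sites
  BxoIX AAGCA/5: at [0, 13] ⇒ [5, 18]
  RvuIII GTTTTCAC/3: at [20, 28, 76, 87] ⇒ [23, 31, 79, 90]
  VbrII GAAG/0: at [6, 44, 55, 62, 70] ⇒ [6, 44, 55, 62, 70]

Pooled cuts: [5, 6, 18, 23, 31, 43, 44, 55, 61, 62, 69, 70, 79, 90]

Fragments:
  [0,5): 5 bp
  [5,6): 1 bp
  [6,18): 12 bp
  [18,23): 5 bp
  [23,31): 8 bp
  [31,43): 12 bp
  [43,44): 1 bp
  [44,55): 11 bp
  [55,61): 6 bp
  [61,62): 1 bp
  [62,69): 7 bp
  [69,70): 1 bp
  [70,79): 9 bp
  [79,90): 11 bp
  [90,103): 13 bp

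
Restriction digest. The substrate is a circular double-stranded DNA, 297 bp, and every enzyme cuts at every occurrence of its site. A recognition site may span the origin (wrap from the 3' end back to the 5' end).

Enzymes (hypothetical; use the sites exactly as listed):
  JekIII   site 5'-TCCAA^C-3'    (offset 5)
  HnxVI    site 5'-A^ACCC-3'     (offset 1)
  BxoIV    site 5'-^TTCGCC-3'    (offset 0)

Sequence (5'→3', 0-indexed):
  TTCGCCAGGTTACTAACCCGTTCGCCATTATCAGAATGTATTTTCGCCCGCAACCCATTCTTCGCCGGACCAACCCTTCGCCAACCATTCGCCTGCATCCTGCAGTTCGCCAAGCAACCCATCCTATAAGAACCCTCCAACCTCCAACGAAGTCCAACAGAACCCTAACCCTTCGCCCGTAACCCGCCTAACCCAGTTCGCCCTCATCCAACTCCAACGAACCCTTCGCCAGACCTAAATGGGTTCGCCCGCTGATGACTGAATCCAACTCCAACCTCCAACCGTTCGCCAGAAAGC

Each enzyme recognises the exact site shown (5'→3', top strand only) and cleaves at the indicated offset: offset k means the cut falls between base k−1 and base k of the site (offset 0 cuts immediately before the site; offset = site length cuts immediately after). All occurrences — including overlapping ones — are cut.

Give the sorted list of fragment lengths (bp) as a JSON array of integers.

Scan for sites:
  JekIII TCCAAC/5: at [135, 142, 152, 206, 212, 263, 269, 276] ⇒ [140, 147, 157, 211, 217, 268, 274, 281]
  HnxVI AACCC/1: at [14, 51, 71, 115, 130, 160, 166, 180, 189, 219] ⇒ [15, 52, 72, 116, 131, 161, 167, 181, 190, 220]
  BxoIV TTCGCC/0: at [0, 20, 42, 60, 76, 87, 105, 171, 196, 224, 243, 284] ⇒ [0, 20, 42, 60, 76, 87, 105, 171, 196, 224, 243, 284]

Pooled cuts: [0, 15, 20, 42, 52, 60, 72, 76, 87, 105, 116, 131, 140, 147, 157, 161, 167, 171, 181, 190, 196, 211, 217, 220, 224, 243, 268, 274, 281, 284]

Fragments:
  0→15: 15 bp
  15→20: 5 bp
  20→42: 22 bp
  42→52: 10 bp
  52→60: 8 bp
  60→72: 12 bp
  72→76: 4 bp
  76→87: 11 bp
  87→105: 18 bp
  105→116: 11 bp
  116→131: 15 bp
  131→140: 9 bp
  140→147: 7 bp
  147→157: 10 bp
  157→161: 4 bp
  161→167: 6 bp
  167→171: 4 bp
  171→181: 10 bp
  181→190: 9 bp
  190→196: 6 bp
  196→211: 15 bp
  211→217: 6 bp
  217→220: 3 bp
  220→224: 4 bp
  224→243: 19 bp
  243→268: 25 bp
  268→274: 6 bp
  274→281: 7 bp
  281→284: 3 bp
  284→0 (wrap): 297-284+0 = 13 bp

[3,3,4,4,4,4,5,6,6,6,6,7,7,8,9,9,10,10,10,11,11,12,13,15,15,15,18,19,22,25]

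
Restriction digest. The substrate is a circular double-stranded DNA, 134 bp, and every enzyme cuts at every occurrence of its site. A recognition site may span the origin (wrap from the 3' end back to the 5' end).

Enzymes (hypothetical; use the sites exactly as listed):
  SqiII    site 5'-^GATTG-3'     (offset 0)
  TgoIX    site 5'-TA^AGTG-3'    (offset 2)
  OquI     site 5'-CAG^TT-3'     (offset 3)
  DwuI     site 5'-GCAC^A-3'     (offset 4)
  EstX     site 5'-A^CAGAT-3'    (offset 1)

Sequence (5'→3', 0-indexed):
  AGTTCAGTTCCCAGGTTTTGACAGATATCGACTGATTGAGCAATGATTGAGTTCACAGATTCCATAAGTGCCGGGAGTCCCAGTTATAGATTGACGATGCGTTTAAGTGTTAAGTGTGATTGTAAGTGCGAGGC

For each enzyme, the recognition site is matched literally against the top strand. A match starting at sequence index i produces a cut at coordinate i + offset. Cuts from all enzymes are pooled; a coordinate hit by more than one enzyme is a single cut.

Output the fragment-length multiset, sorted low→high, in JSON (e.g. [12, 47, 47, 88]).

[5,5,5,7,7,11,11,11,12,12,14,17,17]

Site scan:
  SqiII GATTG/0: at [33, 44, 88, 117] ⇒ [33, 44, 88, 117]
  TgoIX TAAGTG/2: at [64, 103, 110, 122] ⇒ [66, 105, 112, 124]
  OquI CAGTT/3: at [4, 80, 133] ⇒ [2, 7, 83]
  DwuI (GCACA, off=4): no sites
  EstX ACAGAT/1: at [20, 54] ⇒ [21, 55]

Pooled cuts: [2, 7, 21, 33, 44, 55, 66, 83, 88, 105, 112, 117, 124]

Fragments:
  2→7: 5 bp
  7→21: 14 bp
  21→33: 12 bp
  33→44: 11 bp
  44→55: 11 bp
  55→66: 11 bp
  66→83: 17 bp
  83→88: 5 bp
  88→105: 17 bp
  105→112: 7 bp
  112→117: 5 bp
  117→124: 7 bp
  124→2 (wrap): 134-124+2 = 12 bp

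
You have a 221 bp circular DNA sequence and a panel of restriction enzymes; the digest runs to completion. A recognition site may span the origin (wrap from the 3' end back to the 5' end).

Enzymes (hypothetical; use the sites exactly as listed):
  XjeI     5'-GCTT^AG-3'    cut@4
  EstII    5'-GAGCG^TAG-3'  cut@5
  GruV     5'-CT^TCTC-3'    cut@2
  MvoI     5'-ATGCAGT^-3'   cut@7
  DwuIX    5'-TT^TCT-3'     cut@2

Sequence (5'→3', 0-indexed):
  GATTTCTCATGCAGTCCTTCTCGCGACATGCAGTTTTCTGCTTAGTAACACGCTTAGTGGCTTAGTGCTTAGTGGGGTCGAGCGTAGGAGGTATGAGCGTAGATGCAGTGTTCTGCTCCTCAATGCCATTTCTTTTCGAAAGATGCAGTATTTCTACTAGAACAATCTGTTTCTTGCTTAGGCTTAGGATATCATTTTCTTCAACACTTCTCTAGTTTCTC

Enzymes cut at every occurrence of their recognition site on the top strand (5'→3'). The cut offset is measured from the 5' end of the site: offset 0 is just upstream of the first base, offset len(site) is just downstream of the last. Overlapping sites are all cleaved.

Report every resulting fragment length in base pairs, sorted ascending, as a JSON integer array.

Site scan:
  XjeI (GCTTAG, off=4): starts [39, 51, 59, 66, 175, 181] → cuts [43, 55, 63, 70, 179, 185]
  EstII (GAGCGTAG, off=5): starts [79, 94] → cuts [84, 99]
  GruV (CTTCTC, off=2): starts [16, 206] → cuts [18, 208]
  MvoI (ATGCAGT, off=7): starts [8, 27, 102, 142] → cuts [15, 34, 109, 149]
  DwuIX (TTTCT, off=2): starts [2, 34, 128, 150, 169, 195, 215] → cuts [4, 36, 130, 152, 171, 197, 217]

All cut coordinates (distinct, sorted): [4, 15, 18, 34, 36, 43, 55, 63, 70, 84, 99, 109, 130, 149, 152, 171, 179, 185, 197, 208, 217]

Fragment lengths:
  4→15: 11 bp
  15→18: 3 bp
  18→34: 16 bp
  34→36: 2 bp
  36→43: 7 bp
  43→55: 12 bp
  55→63: 8 bp
  63→70: 7 bp
  70→84: 14 bp
  84→99: 15 bp
  99→109: 10 bp
  109→130: 21 bp
  130→149: 19 bp
  149→152: 3 bp
  152→171: 19 bp
  171→179: 8 bp
  179→185: 6 bp
  185→197: 12 bp
  197→208: 11 bp
  208→217: 9 bp
  217→4 (wrap): 221-217+4 = 8 bp

[2,3,3,6,7,7,8,8,8,9,10,11,11,12,12,14,15,16,19,19,21]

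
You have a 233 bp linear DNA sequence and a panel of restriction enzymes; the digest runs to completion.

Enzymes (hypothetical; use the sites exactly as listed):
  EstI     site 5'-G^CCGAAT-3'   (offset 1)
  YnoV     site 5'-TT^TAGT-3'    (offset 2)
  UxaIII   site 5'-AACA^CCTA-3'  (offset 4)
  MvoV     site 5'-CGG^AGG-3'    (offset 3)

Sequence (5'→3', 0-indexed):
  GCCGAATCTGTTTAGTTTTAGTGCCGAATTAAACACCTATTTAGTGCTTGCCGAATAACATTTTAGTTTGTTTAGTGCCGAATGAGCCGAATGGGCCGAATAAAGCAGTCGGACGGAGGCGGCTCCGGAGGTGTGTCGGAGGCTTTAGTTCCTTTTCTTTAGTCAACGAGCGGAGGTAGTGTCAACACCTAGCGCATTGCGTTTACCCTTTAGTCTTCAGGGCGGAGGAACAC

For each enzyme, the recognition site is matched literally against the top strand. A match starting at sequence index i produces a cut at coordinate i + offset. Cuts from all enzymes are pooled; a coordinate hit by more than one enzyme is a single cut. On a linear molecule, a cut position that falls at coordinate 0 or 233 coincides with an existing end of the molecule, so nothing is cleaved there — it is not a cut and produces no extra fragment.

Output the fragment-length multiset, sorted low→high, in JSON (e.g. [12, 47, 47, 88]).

Per-enzyme occurrences:
  EstI GCCGAAT/1: at [0, 22, 49, 76, 85, 94] ⇒ [1, 23, 50, 77, 86, 95]
  YnoV TTTAGT/2: at [10, 16, 39, 61, 70, 143, 157, 208] ⇒ [12, 18, 41, 63, 72, 145, 159, 210]
  UxaIII AACACCTA/4: at [31, 183] ⇒ [35, 187]
  MvoV CGGAGG/3: at [113, 125, 136, 170, 222] ⇒ [116, 128, 139, 173, 225]

All cut coordinates (distinct, sorted): [1, 12, 18, 23, 35, 41, 50, 63, 72, 77, 86, 95, 116, 128, 139, 145, 159, 173, 187, 210, 225]

Fragments:
  [0,1): 1 bp
  [1,12): 11 bp
  [12,18): 6 bp
  [18,23): 5 bp
  [23,35): 12 bp
  [35,41): 6 bp
  [41,50): 9 bp
  [50,63): 13 bp
  [63,72): 9 bp
  [72,77): 5 bp
  [77,86): 9 bp
  [86,95): 9 bp
  [95,116): 21 bp
  [116,128): 12 bp
  [128,139): 11 bp
  [139,145): 6 bp
  [145,159): 14 bp
  [159,173): 14 bp
  [173,187): 14 bp
  [187,210): 23 bp
  [210,225): 15 bp
  [225,233): 8 bp

[1,5,5,6,6,6,8,9,9,9,9,11,11,12,12,13,14,14,14,15,21,23]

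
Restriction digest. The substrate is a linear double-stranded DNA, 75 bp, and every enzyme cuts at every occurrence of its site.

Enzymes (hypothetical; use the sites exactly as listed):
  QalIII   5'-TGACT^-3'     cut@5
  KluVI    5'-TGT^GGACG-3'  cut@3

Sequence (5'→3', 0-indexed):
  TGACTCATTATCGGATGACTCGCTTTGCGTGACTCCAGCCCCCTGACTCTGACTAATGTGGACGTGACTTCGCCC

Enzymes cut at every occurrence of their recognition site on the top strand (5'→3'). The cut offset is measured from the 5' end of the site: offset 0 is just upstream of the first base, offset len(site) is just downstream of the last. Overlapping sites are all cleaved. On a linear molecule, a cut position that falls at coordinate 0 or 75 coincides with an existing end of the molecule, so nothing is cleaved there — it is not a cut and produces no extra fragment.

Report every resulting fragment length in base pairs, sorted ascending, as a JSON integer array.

Site scan:
  QalIII TGACT/5: at [0, 15, 29, 43, 49, 64] ⇒ [5, 20, 34, 48, 54, 69]
  KluVI TGTGGACG/3: at [56] ⇒ [59]

All cut coordinates (distinct, sorted): [5, 20, 34, 48, 54, 59, 69]

Fragments:
  [0,5): 5 bp
  [5,20): 15 bp
  [20,34): 14 bp
  [34,48): 14 bp
  [48,54): 6 bp
  [54,59): 5 bp
  [59,69): 10 bp
  [69,75): 6 bp

[5,5,6,6,10,14,14,15]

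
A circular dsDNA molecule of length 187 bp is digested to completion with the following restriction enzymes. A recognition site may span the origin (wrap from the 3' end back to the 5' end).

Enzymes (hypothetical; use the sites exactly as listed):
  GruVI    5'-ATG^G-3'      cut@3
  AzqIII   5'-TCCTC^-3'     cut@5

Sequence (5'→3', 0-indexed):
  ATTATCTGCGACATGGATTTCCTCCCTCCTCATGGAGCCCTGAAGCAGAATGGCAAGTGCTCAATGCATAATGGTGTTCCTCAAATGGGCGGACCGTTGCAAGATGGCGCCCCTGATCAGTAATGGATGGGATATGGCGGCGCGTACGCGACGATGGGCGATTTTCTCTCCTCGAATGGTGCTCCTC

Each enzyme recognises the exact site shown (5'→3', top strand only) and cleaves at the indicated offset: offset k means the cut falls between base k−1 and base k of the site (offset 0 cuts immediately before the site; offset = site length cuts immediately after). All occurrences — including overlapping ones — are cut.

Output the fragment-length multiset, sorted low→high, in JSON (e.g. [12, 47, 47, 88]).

[3,4,5,5,7,7,9,9,9,15,17,18,19,19,20,21]

Site scan:
  GruVI (ATGG, off=3): starts [12, 31, 49, 70, 84, 103, 122, 126, 133, 153, 175] → cuts [15, 34, 52, 73, 87, 106, 125, 129, 136, 156, 178]
  AzqIII (TCCTC, off=5): starts [19, 26, 77, 168, 182] → cuts [0, 24, 31, 82, 173]

All cut coordinates (distinct, sorted): [0, 15, 24, 31, 34, 52, 73, 82, 87, 106, 125, 129, 136, 156, 173, 178]

Fragments:
  0→15: 15 bp
  15→24: 9 bp
  24→31: 7 bp
  31→34: 3 bp
  34→52: 18 bp
  52→73: 21 bp
  73→82: 9 bp
  82→87: 5 bp
  87→106: 19 bp
  106→125: 19 bp
  125→129: 4 bp
  129→136: 7 bp
  136→156: 20 bp
  156→173: 17 bp
  173→178: 5 bp
  178→0 (wrap): 187-178+0 = 9 bp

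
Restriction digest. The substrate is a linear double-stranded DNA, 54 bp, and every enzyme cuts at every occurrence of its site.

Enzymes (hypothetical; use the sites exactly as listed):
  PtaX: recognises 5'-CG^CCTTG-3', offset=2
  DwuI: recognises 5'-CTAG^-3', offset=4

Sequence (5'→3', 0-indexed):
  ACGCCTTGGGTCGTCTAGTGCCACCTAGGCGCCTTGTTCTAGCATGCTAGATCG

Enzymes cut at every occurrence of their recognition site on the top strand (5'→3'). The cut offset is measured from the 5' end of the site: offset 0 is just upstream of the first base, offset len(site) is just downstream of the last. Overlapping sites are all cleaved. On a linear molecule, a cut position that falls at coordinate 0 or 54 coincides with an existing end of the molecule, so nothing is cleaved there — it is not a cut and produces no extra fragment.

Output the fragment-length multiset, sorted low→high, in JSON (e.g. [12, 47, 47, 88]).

[3,3,4,8,10,11,15]

Per-enzyme occurrences:
  PtaX (CGCCTTG, off=2): starts [1, 29] → cuts [3, 31]
  DwuI (CTAG, off=4): starts [14, 24, 38, 46] → cuts [18, 28, 42, 50]

Pooled cuts: [3, 18, 28, 31, 42, 50]

Fragment lengths:
  [0,3): 3 bp
  [3,18): 15 bp
  [18,28): 10 bp
  [28,31): 3 bp
  [31,42): 11 bp
  [42,50): 8 bp
  [50,54): 4 bp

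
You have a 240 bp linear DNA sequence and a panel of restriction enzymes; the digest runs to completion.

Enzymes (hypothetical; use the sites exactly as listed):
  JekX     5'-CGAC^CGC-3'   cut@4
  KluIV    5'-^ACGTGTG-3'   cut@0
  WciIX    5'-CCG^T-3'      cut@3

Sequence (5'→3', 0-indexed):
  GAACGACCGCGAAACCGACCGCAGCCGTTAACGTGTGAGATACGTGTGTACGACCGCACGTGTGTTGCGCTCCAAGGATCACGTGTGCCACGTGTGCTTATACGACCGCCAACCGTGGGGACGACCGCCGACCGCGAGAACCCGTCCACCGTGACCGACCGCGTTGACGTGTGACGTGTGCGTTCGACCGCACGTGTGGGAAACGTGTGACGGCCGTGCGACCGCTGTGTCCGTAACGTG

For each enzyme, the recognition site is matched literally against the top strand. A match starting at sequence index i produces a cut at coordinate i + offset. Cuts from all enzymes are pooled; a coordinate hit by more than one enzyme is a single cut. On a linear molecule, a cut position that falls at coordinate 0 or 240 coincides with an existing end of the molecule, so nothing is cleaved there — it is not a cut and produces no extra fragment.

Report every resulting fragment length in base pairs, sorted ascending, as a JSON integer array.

[3,3,3,6,7,7,7,7,7,7,8,8,9,9,10,11,11,11,12,12,13,14,15,17,23]

Site scan:
  JekX (CGACCGC, off=4): starts [3, 15, 50, 102, 121, 128, 155, 184, 218] → cuts [7, 19, 54, 106, 125, 132, 159, 188, 222]
  KluIV (ACGTGTG, off=0): starts [30, 41, 57, 80, 89, 166, 173, 191, 202] → cuts [30, 41, 57, 80, 89, 166, 173, 191, 202]
  WciIX (CCGT, off=3): starts [24, 112, 141, 148, 213, 230] → cuts [27, 115, 144, 151, 216, 233]

All cut coordinates (distinct, sorted): [7, 19, 27, 30, 41, 54, 57, 80, 89, 106, 115, 125, 132, 144, 151, 159, 166, 173, 188, 191, 202, 216, 222, 233]

Fragments:
  [0,7): 7 bp
  [7,19): 12 bp
  [19,27): 8 bp
  [27,30): 3 bp
  [30,41): 11 bp
  [41,54): 13 bp
  [54,57): 3 bp
  [57,80): 23 bp
  [80,89): 9 bp
  [89,106): 17 bp
  [106,115): 9 bp
  [115,125): 10 bp
  [125,132): 7 bp
  [132,144): 12 bp
  [144,151): 7 bp
  [151,159): 8 bp
  [159,166): 7 bp
  [166,173): 7 bp
  [173,188): 15 bp
  [188,191): 3 bp
  [191,202): 11 bp
  [202,216): 14 bp
  [216,222): 6 bp
  [222,233): 11 bp
  [233,240): 7 bp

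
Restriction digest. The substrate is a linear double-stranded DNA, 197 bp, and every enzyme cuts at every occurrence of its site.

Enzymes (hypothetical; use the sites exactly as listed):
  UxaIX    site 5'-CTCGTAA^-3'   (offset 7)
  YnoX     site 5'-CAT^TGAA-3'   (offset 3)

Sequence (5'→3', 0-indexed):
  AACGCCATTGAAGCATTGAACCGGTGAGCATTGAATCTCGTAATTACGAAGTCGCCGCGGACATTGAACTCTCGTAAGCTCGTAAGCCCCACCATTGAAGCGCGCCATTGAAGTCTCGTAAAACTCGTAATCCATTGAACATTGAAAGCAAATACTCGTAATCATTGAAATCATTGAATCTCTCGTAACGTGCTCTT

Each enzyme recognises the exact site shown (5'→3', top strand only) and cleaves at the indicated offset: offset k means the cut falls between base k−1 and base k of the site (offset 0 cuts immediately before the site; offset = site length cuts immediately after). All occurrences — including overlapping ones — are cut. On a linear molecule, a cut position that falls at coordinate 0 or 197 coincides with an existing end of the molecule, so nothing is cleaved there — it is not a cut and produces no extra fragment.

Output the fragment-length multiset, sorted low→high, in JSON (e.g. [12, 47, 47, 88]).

[4,5,7,8,8,8,9,9,9,10,12,13,13,13,14,15,19,21]

Scan for sites:
  UxaIX (CTCGTAA, off=7): starts [36, 70, 78, 114, 123, 154, 181] → cuts [43, 77, 85, 121, 130, 161, 188]
  YnoX (CATTGAA, off=3): starts [5, 13, 28, 61, 92, 105, 132, 139, 162, 171] → cuts [8, 16, 31, 64, 95, 108, 135, 142, 165, 174]

All cut coordinates (distinct, sorted): [8, 16, 31, 43, 64, 77, 85, 95, 108, 121, 130, 135, 142, 161, 165, 174, 188]

Fragment lengths:
  [0,8): 8 bp
  [8,16): 8 bp
  [16,31): 15 bp
  [31,43): 12 bp
  [43,64): 21 bp
  [64,77): 13 bp
  [77,85): 8 bp
  [85,95): 10 bp
  [95,108): 13 bp
  [108,121): 13 bp
  [121,130): 9 bp
  [130,135): 5 bp
  [135,142): 7 bp
  [142,161): 19 bp
  [161,165): 4 bp
  [165,174): 9 bp
  [174,188): 14 bp
  [188,197): 9 bp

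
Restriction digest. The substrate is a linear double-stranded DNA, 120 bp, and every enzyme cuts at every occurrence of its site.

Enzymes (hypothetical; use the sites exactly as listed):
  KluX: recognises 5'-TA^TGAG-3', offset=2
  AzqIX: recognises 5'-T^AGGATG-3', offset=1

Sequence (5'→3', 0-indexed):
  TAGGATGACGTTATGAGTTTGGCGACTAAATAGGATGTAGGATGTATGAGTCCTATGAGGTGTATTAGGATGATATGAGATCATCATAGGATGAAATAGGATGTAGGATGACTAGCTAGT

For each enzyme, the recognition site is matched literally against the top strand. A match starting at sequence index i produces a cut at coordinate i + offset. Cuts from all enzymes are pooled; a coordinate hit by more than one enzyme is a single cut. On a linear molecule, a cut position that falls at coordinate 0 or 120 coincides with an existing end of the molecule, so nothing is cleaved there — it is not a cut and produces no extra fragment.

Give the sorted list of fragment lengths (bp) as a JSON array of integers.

[1,7,7,8,9,9,10,11,12,12,16,18]

Scan for sites:
  KluX TATGAG/2: at [11, 44, 53, 73] ⇒ [13, 46, 55, 75]
  AzqIX TAGGATG/1: at [0, 30, 37, 65, 86, 96, 103] ⇒ [1, 31, 38, 66, 87, 97, 104]

All cut coordinates (distinct, sorted): [1, 13, 31, 38, 46, 55, 66, 75, 87, 97, 104]

Fragments:
  [0,1): 1 bp
  [1,13): 12 bp
  [13,31): 18 bp
  [31,38): 7 bp
  [38,46): 8 bp
  [46,55): 9 bp
  [55,66): 11 bp
  [66,75): 9 bp
  [75,87): 12 bp
  [87,97): 10 bp
  [97,104): 7 bp
  [104,120): 16 bp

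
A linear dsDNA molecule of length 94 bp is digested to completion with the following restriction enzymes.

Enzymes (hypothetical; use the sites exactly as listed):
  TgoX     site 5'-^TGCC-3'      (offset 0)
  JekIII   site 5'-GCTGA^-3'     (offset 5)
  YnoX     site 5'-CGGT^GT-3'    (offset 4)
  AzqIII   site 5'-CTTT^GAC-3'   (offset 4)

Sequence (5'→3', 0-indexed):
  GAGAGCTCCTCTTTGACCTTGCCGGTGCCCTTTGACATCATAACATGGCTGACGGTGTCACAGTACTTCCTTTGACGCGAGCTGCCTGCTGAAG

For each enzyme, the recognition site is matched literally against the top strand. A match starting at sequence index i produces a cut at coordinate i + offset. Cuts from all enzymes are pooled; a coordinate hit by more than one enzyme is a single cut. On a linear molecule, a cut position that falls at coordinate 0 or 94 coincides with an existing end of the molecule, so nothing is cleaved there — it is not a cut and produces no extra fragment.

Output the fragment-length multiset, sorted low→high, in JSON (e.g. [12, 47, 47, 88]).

Site scan:
  TgoX (TGCC, off=0): starts [19, 25, 82] → cuts [19, 25, 82]
  JekIII (GCTGA, off=5): starts [47, 87] → cuts [52, 92]
  YnoX (CGGTGT, off=4): starts [52] → cuts [56]
  AzqIII (CTTTGAC, off=4): starts [10, 29, 69] → cuts [14, 33, 73]

Pooled cuts: [14, 19, 25, 33, 52, 56, 73, 82, 92]

Fragments:
  [0,14): 14 bp
  [14,19): 5 bp
  [19,25): 6 bp
  [25,33): 8 bp
  [33,52): 19 bp
  [52,56): 4 bp
  [56,73): 17 bp
  [73,82): 9 bp
  [82,92): 10 bp
  [92,94): 2 bp

[2,4,5,6,8,9,10,14,17,19]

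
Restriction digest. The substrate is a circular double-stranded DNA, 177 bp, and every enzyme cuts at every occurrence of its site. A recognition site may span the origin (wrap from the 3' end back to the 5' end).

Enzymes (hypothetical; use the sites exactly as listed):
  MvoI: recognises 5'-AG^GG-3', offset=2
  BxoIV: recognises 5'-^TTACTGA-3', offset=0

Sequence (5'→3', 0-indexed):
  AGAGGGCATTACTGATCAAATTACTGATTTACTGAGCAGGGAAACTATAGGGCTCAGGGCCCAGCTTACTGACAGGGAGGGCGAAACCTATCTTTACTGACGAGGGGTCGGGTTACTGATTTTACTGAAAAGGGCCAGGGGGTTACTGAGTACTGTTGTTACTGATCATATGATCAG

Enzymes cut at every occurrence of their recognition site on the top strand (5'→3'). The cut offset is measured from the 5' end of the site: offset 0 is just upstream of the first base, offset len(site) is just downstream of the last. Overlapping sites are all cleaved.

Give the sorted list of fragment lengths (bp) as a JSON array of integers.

[4,4,4,6,7,8,8,8,9,10,11,11,11,11,12,14,16,23]

Scan for sites:
  MvoI (AGGG, off=2): starts [2, 37, 48, 55, 73, 77, 102, 130, 136] → cuts [4, 39, 50, 57, 75, 79, 104, 132, 138]
  BxoIV (TTACTGA, off=0): starts [8, 20, 28, 65, 93, 112, 121, 142, 158] → cuts [8, 20, 28, 65, 93, 112, 121, 142, 158]

Pooled cuts: [4, 8, 20, 28, 39, 50, 57, 65, 75, 79, 93, 104, 112, 121, 132, 138, 142, 158]

Fragments:
  4→8: 4 bp
  8→20: 12 bp
  20→28: 8 bp
  28→39: 11 bp
  39→50: 11 bp
  50→57: 7 bp
  57→65: 8 bp
  65→75: 10 bp
  75→79: 4 bp
  79→93: 14 bp
  93→104: 11 bp
  104→112: 8 bp
  112→121: 9 bp
  121→132: 11 bp
  132→138: 6 bp
  138→142: 4 bp
  142→158: 16 bp
  158→4 (wrap): 177-158+4 = 23 bp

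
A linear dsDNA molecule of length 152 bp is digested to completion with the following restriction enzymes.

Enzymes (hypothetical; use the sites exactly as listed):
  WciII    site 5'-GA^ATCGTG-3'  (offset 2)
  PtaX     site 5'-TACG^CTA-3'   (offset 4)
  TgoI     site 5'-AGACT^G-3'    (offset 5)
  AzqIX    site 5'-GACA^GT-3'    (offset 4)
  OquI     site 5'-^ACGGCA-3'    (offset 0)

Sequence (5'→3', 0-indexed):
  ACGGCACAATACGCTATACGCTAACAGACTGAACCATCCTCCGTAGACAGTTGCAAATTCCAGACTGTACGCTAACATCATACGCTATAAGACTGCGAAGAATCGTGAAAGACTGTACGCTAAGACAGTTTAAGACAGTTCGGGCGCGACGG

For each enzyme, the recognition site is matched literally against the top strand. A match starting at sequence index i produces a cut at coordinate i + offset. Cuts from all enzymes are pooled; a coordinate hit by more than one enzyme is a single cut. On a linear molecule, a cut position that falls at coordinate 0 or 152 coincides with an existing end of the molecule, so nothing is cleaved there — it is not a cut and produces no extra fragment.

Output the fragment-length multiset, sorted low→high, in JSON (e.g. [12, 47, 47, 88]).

Per-enzyme occurrences:
  WciII GAATCGTG/2: at [99] ⇒ [101]
  PtaX TACGCTA/4: at [9, 16, 67, 80, 115] ⇒ [13, 20, 71, 84, 119]
  TgoI AGACTG/5: at [25, 61, 89, 109] ⇒ [30, 66, 94, 114]
  AzqIX GACAGT/4: at [45, 123, 133] ⇒ [49, 127, 137]
  OquI ACGGCA/0: at [0] ⇒ [] (position 0 is a terminus of the linear molecule — no cut)

Pooled cuts: [13, 20, 30, 49, 66, 71, 84, 94, 101, 114, 119, 127, 137]

Fragments:
  [0,13): 13 bp
  [13,20): 7 bp
  [20,30): 10 bp
  [30,49): 19 bp
  [49,66): 17 bp
  [66,71): 5 bp
  [71,84): 13 bp
  [84,94): 10 bp
  [94,101): 7 bp
  [101,114): 13 bp
  [114,119): 5 bp
  [119,127): 8 bp
  [127,137): 10 bp
  [137,152): 15 bp

[5,5,7,7,8,10,10,10,13,13,13,15,17,19]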